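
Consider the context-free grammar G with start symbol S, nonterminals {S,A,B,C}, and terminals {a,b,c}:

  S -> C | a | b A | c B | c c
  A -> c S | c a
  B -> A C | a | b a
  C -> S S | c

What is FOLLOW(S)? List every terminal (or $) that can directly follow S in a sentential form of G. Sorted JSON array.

Compute FIRST by fixpoint:
iter 1:
  A via A→c S: +{c}
  B via B→A C: +{c}
  B via B→a: +{a}
  B via B→b a: +{b}
  C via C→c: +{c}
  S via S→C: +{c}
  S via S→a: +{a}
  S via S→b A: +{b}
  FIRST[S]={a,b,c}  FIRST[A]={c}  FIRST[B]={a,b,c}  FIRST[C]={c}
iter 2:
  C via C→S S: +{a,b}
  FIRST[S]={a,b,c}  FIRST[A]={c}  FIRST[B]={a,b,c}  FIRST[C]={a,b,c}
iter 3: (stable)
  FIRST[S]={a,b,c}  FIRST[A]={c}  FIRST[B]={a,b,c}  FIRST[C]={a,b,c}

FOLLOW sets:
seed FOLLOW(S) with $
pass 1:
  B→A C: FOLLOW(A) ⊇ FIRST(C) = {a,b,c}; new: +{a,b,c}
  C→S S: FOLLOW(S) ⊇ FIRST(S) = {a,b,c}; new: +{a,b,c}
  S→C: FOLLOW(C) ⊇ FOLLOW(S) ⊇ {$,a,b,c}; new: +{$,a,b,c}
  S→b A: FOLLOW(A) ⊇ FOLLOW(S) ⊇ {$,a,b,c}; new: +{$}
  S→c B: FOLLOW(B) ⊇ FOLLOW(S) ⊇ {$,a,b,c}; new: +{$,a,b,c}
  FOLLOW[S]={$,a,b,c}  FOLLOW[A]={$,a,b,c}  FOLLOW[B]={$,a,b,c}  FOLLOW[C]={$,a,b,c}
pass 2: — fixpoint
  FOLLOW[S]={$,a,b,c}  FOLLOW[A]={$,a,b,c}  FOLLOW[B]={$,a,b,c}  FOLLOW[C]={$,a,b,c}

FOLLOW(S) = ["$", "a", "b", "c"]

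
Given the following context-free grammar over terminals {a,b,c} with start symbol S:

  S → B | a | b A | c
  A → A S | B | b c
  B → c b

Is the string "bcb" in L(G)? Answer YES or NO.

CNF form of G:
  S -> T0 A | T1 T0 | a | c
  A -> A S | T0 T1 | T1 T0
  B -> T1 T0
  T0 -> b
  T1 -> c

CYK fill:
  cell(0,0) b: {T0}  orig:{}
  cell(1,1) c: {S,T1}  orig:{S}
  cell(2,2) b: {T0}  orig:{}
  cell(0,1) bc: {A}
  cell(1,2) cb: {A,B,S}
  cell(0,2) bcb: {S}

S ∈ T[0,2] ⇒ YES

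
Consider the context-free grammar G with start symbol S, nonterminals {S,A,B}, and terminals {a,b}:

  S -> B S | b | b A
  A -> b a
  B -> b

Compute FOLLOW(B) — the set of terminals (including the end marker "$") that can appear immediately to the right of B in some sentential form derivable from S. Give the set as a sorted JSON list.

Compute FIRST by fixpoint:
[1]
  A via A→b a: +{b}
  B via B→b: +{b}
  S via S→B S: +{b}
  S: {b}  A: {b}  B: {b}
[2] done
  S: {b}  A: {b}  B: {b}

FOLLOW iteration:
seed FOLLOW(S) with $
[1]
  S→B S: FOLLOW(B) ⊇ FIRST(S) = {b}; new: +{b}
  S→b A: FOLLOW(A) ⊇ FOLLOW(S) ⊇ {$}; new: +{$}
  S: {$}  A: {$}  B: {b}
[2] — fixpoint
  S: {$}  A: {$}  B: {b}

FOLLOW(B) = ["b"]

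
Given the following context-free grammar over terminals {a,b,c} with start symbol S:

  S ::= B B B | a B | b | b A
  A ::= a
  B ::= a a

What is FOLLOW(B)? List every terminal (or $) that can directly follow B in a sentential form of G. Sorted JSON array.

Compute FIRST by fixpoint:
pass 1:
  A via A→a: +{a}
  B via B→a a: +{a}
  S via S→B B B: +{a}
  S via S→b: +{b}
  S: {a,b}  A: {a}  B: {a}
pass 2: done
  S: {a,b}  A: {a}  B: {a}

Compute FOLLOW by fixpoint:
initialize: $ ∈ FOLLOW(S)
round 1:
  S→B B B: FOLLOW(B) ⊇ FIRST(B) = {a}; new: +{a}
  S→B B B: FOLLOW(B) ⊇ FOLLOW(S) ⊇ {$}; new: +{$}
  S→b A: FOLLOW(A) ⊇ FOLLOW(S) ⊇ {$}; new: +{$}
  FOLLOW[S]={$}  FOLLOW[A]={$}  FOLLOW[B]={$,a}
round 2: (stable)
  FOLLOW[S]={$}  FOLLOW[A]={$}  FOLLOW[B]={$,a}

FOLLOW(B) = ["$", "a"]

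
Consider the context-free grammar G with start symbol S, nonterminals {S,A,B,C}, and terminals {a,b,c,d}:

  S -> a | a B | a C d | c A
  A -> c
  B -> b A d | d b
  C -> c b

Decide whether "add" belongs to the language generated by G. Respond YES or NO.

Convert to CNF:
  S -> T2 A | T3 B | T3 X5 | a
  A -> c
  B -> T0 X4 | T1 T0
  C -> T2 T0
  T0 -> b
  T1 -> d
  T2 -> c
  T3 -> a
  X4 -> A T1
  X5 -> C T1

Fill CYK table bottom-up:
  [0..0]={S,T3}  "a"  orig:{S}
  [1..1]={T1}  "d"  orig:{}
  [2..2]={T1}  "d"  orig:{}
  [0..1]=∅  "ad"
  [1..2]=∅  "dd"
  [0..2]=∅  "add"

S ∉ T[0,2] ⇒ NO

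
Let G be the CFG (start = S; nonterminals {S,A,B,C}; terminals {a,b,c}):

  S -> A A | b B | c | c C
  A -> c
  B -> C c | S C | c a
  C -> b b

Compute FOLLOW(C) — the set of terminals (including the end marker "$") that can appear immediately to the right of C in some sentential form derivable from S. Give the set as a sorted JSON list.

FIRST iteration:
pass 1:
  A via A→c: +{c}
  B via B→c a: +{c}
  C via C→b b: +{b}
  S via S→A A: +{c}
  S via S→b B: +{b}
  FIRST[S]={b,c}  FIRST[A]={c}  FIRST[B]={c}  FIRST[C]={b}
pass 2:
  B via B→C c: +{b}
  FIRST[S]={b,c}  FIRST[A]={c}  FIRST[B]={b,c}  FIRST[C]={b}
pass 3: — fixpoint
  FIRST[S]={b,c}  FIRST[A]={c}  FIRST[B]={b,c}  FIRST[C]={b}

FOLLOW sets:
FOLLOW(S) := {$}
round 1:
  B→C c: FOLLOW(C) ⊇ FIRST(c) = {c}; new: +{c}
  B→S C: FOLLOW(S) ⊇ FIRST(C) = {b}; new: +{b}
  S→A A: FOLLOW(A) ⊇ FIRST(A) = {c}; new: +{c}
  S→A A: FOLLOW(A) ⊇ FOLLOW(S) ⊇ {$,b}; new: +{$,b}
  S→b B: FOLLOW(B) ⊇ FOLLOW(S) ⊇ {$,b}; new: +{$,b}
  S→c C: FOLLOW(C) ⊇ FOLLOW(S) ⊇ {$,b}; new: +{$,b}
  S: {$,b}  A: {$,b,c}  B: {$,b}  C: {$,b,c}
round 2: (no change)
  S: {$,b}  A: {$,b,c}  B: {$,b}  C: {$,b,c}

FOLLOW(C) = ["$", "b", "c"]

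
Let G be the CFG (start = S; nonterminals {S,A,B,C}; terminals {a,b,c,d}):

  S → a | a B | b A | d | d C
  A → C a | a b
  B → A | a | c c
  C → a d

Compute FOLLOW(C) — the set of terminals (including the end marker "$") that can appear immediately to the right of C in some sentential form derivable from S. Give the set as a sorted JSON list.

Compute FIRST by fixpoint:
pass 1:
  A via A→a b: +{a}
  B via B→A: +{a}
  B via B→c c: +{c}
  C via C→a d: +{a}
  S via S→a: +{a}
  S via S→b A: +{b}
  S via S→d: +{d}
  S: {a,b,d}  A: {a}  B: {a,c}  C: {a}
pass 2: done
  S: {a,b,d}  A: {a}  B: {a,c}  C: {a}

FOLLOW iteration:
seed FOLLOW(S) with $
pass 1:
  A→C a: FOLLOW(C) ⊇ FIRST(a) = {a}; new: +{a}
  S→a B: FOLLOW(B) ⊇ FOLLOW(S) ⊇ {$}; new: +{$}
  S→b A: FOLLOW(A) ⊇ FOLLOW(S) ⊇ {$}; new: +{$}
  S→d C: FOLLOW(C) ⊇ FOLLOW(S) ⊇ {$}; new: +{$}
  FOLLOW(S)={$}  FOLLOW(A)={$}  FOLLOW(B)={$}  FOLLOW(C)={$,a}
pass 2: (no change)
  FOLLOW(S)={$}  FOLLOW(A)={$}  FOLLOW(B)={$}  FOLLOW(C)={$,a}

FOLLOW(C) = ["$", "a"]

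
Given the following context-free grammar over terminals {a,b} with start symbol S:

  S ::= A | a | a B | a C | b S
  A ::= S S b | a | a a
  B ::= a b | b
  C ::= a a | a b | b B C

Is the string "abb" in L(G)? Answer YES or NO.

CNF form of G:
  S -> S X4 | T0 S | T1 B | T1 C | T1 T1 | a
  A -> S X2 | T1 T1 | a
  B -> T1 T0 | b
  C -> T0 X3 | T1 T0 | T1 T1
  T0 -> b
  T1 -> a
  X2 -> S T0
  X3 -> B C
  X4 -> S T0

CYK fill:
  T[0,0] 'a' = {A,S,T1}  orig:{A,S}
  T[1,1] 'b' = {B,T0}  orig:{B}
  T[2,2] 'b' = {B,T0}  orig:{B}
  T[0,1] 'ab' = {B,C,S,X2,X4}  orig:{B,C,S}
  T[1,2] 'bb' = ∅
  T[0,2] 'abb' = {X2,X4}  orig:{}

S ∉ T[0,2] ⇒ NO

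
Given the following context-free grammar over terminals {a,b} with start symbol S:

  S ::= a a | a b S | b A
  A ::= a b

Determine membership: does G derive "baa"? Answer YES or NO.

Convert to CNF:
  S -> T0 T0 | T0 X2 | T1 A
  A -> T0 T1
  T0 -> a
  T1 -> b
  X2 -> T1 S

CYK fill:
  T[0,0] 'b' = {T1}  orig:{}
  T[1,1] 'a' = {T0}  orig:{}
  T[2,2] 'a' = {T0}  orig:{}
  T[0,1] 'ba' = ∅
  T[1,2] 'aa' = {S}
  T[0,2] 'baa' = {X2}  orig:{}

S ∉ T[0,2] ⇒ NO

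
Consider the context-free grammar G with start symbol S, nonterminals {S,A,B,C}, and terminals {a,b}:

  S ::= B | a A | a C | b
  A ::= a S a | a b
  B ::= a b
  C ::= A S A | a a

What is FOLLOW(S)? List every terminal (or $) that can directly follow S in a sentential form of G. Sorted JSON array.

Compute FIRST by fixpoint:
iter 1:
  A via A→a S a: +{a}
  B via B→a b: +{a}
  C via C→A S A: +{a}
  S via S→B: +{a}
  S via S→b: +{b}
  S: {a,b}  A: {a}  B: {a}  C: {a}
iter 2: (stable)
  S: {a,b}  A: {a}  B: {a}  C: {a}

Compute FOLLOW by fixpoint:
FOLLOW(S) := {$}
pass 1:
  A→a S a: FOLLOW(S) ⊇ FIRST(a) = {a}; new: +{a}
  C→A S A: FOLLOW(A) ⊇ FIRST(S) = {a,b}; new: +{a,b}
  S→B: FOLLOW(B) ⊇ FOLLOW(S) ⊇ {$,a}; new: +{$,a}
  S→a A: FOLLOW(A) ⊇ FOLLOW(S) ⊇ {$,a}; new: +{$}
  S→a C: FOLLOW(C) ⊇ FOLLOW(S) ⊇ {$,a}; new: +{$,a}
  S: {$,a}  A: {$,a,b}  B: {$,a}  C: {$,a}
pass 2: done
  S: {$,a}  A: {$,a,b}  B: {$,a}  C: {$,a}

FOLLOW(S) = ["$", "a"]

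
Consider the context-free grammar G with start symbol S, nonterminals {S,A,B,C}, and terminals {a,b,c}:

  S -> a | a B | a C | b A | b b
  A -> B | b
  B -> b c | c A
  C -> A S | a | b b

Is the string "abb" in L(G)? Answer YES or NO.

Convert to CNF:
  S -> T0 A | T0 T0 | T2 B | T2 C | a
  A -> T0 T1 | T1 A | b
  B -> T0 T1 | T1 A
  C -> A S | T0 T0 | a
  T0 -> b
  T1 -> c
  T2 -> a

CYK table (by increasing span):
  T[0,0] 'a' = {C,S,T2}  orig:{C,S}
  T[1,1] 'b' = {A,T0}  orig:{A}
  T[2,2] 'b' = {A,T0}  orig:{A}
  T[0,1] 'ab' = ∅
  T[1,2] 'bb' = {C,S}
  T[0,2] 'abb' = {S}

S ∈ T[0,2] ⇒ YES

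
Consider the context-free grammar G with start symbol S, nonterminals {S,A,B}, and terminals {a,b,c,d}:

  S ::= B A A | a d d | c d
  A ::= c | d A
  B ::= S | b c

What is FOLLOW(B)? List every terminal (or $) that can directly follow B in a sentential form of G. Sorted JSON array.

Compute FIRST by fixpoint:
pass 1:
  A via A→c: +{c}
  A via A→d A: +{d}
  B via B→b c: +{b}
  S via S→B A A: +{b}
  S via S→a d d: +{a}
  S via S→c d: +{c}
  FIRST(S)={a,b,c}  FIRST(A)={c,d}  FIRST(B)={b}
pass 2:
  B via B→S: +{a,c}
  FIRST(S)={a,b,c}  FIRST(A)={c,d}  FIRST(B)={a,b,c}
pass 3: (no change)
  FIRST(S)={a,b,c}  FIRST(A)={c,d}  FIRST(B)={a,b,c}

FOLLOW iteration:
initialize: $ ∈ FOLLOW(S)
round 1:
  S→B A A: FOLLOW(B) ⊇ FIRST(A) = {c,d}; new: +{c,d}
  S→B A A: FOLLOW(A) ⊇ FIRST(A) = {c,d}; new: +{c,d}
  S→B A A: FOLLOW(A) ⊇ FOLLOW(S) ⊇ {$}; new: +{$}
  FOLLOW(S)={$}  FOLLOW(A)={$,c,d}  FOLLOW(B)={c,d}
round 2:
  B→S: FOLLOW(S) ⊇ FOLLOW(B) ⊇ {c,d}; new: +{c,d}
  FOLLOW(S)={$,c,d}  FOLLOW(A)={$,c,d}  FOLLOW(B)={c,d}
round 3: (no change)
  FOLLOW(S)={$,c,d}  FOLLOW(A)={$,c,d}  FOLLOW(B)={c,d}

FOLLOW(B) = ["c", "d"]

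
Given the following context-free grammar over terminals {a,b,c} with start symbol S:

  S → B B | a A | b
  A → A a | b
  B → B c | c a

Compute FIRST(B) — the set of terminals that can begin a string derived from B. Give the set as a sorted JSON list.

FIRST iteration:
pass 1:
  A via A→b: +{b}
  B via B→c a: +{c}
  S via S→B B: +{c}
  S via S→a A: +{a}
  S via S→b: +{b}
  FIRST[S]={a,b,c}  FIRST[A]={b}  FIRST[B]={c}
pass 2: done
  FIRST[S]={a,b,c}  FIRST[A]={b}  FIRST[B]={c}

FIRST(B) = ["c"]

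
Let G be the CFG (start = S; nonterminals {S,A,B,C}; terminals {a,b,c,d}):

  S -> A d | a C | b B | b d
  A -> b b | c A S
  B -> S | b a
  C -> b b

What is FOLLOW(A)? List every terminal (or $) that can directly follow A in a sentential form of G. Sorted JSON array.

FIRST iteration:
round 1:
  A via A→b b: +{b}
  A via A→c A S: +{c}
  B via B→b a: +{b}
  C via C→b b: +{b}
  S via S→A d: +{b,c}
  S via S→a C: +{a}
  S: {a,b,c}  A: {b,c}  B: {b}  C: {b}
round 2:
  B via B→S: +{a,c}
  S: {a,b,c}  A: {b,c}  B: {a,b,c}  C: {b}
round 3: (no change)
  S: {a,b,c}  A: {b,c}  B: {a,b,c}  C: {b}

Compute FOLLOW by fixpoint:
initialize: $ ∈ FOLLOW(S)
pass 1:
  A→c A S: FOLLOW(A) ⊇ FIRST(S) = {a,b,c}; new: +{a,b,c}
  A→c A S: FOLLOW(S) ⊇ FOLLOW(A) ⊇ {a,b,c}; new: +{a,b,c}
  S→A d: FOLLOW(A) ⊇ FIRST(d) = {d}; new: +{d}
  S→a C: FOLLOW(C) ⊇ FOLLOW(S) ⊇ {$,a,b,c}; new: +{$,a,b,c}
  S→b B: FOLLOW(B) ⊇ FOLLOW(S) ⊇ {$,a,b,c}; new: +{$,a,b,c}
  FOLLOW(S)={$,a,b,c}  FOLLOW(A)={a,b,c,d}  FOLLOW(B)={$,a,b,c}  FOLLOW(C)={$,a,b,c}
pass 2:
  A→c A S: FOLLOW(S) ⊇ FOLLOW(A) ⊇ {a,b,c,d}; new: +{d}
  S→a C: FOLLOW(C) ⊇ FOLLOW(S) ⊇ {$,a,b,c,d}; new: +{d}
  S→b B: FOLLOW(B) ⊇ FOLLOW(S) ⊇ {$,a,b,c,d}; new: +{d}
  FOLLOW(S)={$,a,b,c,d}  FOLLOW(A)={a,b,c,d}  FOLLOW(B)={$,a,b,c,d}  FOLLOW(C)={$,a,b,c,d}
pass 3: (no change)
  FOLLOW(S)={$,a,b,c,d}  FOLLOW(A)={a,b,c,d}  FOLLOW(B)={$,a,b,c,d}  FOLLOW(C)={$,a,b,c,d}

FOLLOW(A) = ["a", "b", "c", "d"]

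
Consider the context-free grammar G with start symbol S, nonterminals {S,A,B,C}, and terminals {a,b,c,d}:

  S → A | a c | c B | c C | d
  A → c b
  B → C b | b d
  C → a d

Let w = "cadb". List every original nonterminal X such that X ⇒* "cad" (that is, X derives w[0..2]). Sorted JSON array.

CNF form of G:
  S -> T0 B | T0 C | T0 T1 | T3 T0 | d
  A -> T0 T1
  B -> C T1 | T1 T2
  C -> T3 T2
  T0 -> c
  T1 -> b
  T2 -> d
  T3 -> a

Fill CYK table bottom-up — only the sub-triangle for w[0..2]:
  T[0,0] 'c' = {T0}  orig:{}
  T[1,1] 'a' = {T3}  orig:{}
  T[2,2] 'd' = {S,T2}  orig:{S}
  T[0,1] 'ca' = ∅
  T[1,2] 'ad' = {C}
  T[0,2] 'cad' = {S}

Original NTs in T[0,2] deriving "cad": ["S"]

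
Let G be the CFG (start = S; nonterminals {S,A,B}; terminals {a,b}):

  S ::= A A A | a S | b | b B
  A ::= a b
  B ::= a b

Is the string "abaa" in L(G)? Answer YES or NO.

CNF form of G:
  S -> A X2 | T0 S | T1 B | b
  A -> T0 T1
  B -> T0 T1
  T0 -> a
  T1 -> b
  X2 -> A A

CYK fill:
  T[0,0] 'a' = {T0}  orig:{}
  T[1,1] 'b' = {S,T1}  orig:{S}
  T[2,2] 'a' = {T0}  orig:{}
  T[3,3] 'a' = {T0}  orig:{}
  T[0,1] 'ab' = {A,B,S}
  T[1,2] 'ba' = ∅
  T[2,3] 'aa' = ∅
  T[0,2] 'aba' = ∅
  T[1,3] 'baa' = ∅
  T[0,3] 'abaa' = ∅

S ∉ T[0,3] ⇒ NO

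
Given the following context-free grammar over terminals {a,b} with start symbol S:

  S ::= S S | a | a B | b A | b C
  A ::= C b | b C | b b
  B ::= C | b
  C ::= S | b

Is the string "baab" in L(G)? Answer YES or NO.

Convert to CNF:
  S -> S S | T0 A | T0 C | T1 B | a
  A -> C T0 | T0 C | T0 T0
  B -> S S | T0 A | T0 C | T1 B | a | b
  C -> S S | T0 A | T0 C | T1 B | a | b
  T0 -> b
  T1 -> a

Fill CYK table bottom-up:
  [0..0]={B,C,T0}  "b"  orig:{B,C}
  [1..1]={B,C,S,T1}  "a"  orig:{B,C,S}
  [2..2]={B,C,S,T1}  "a"  orig:{B,C,S}
  [3..3]={B,C,T0}  "b"  orig:{B,C}
  [0..1]={A,B,C,S}  "ba"
  [1..2]={B,C,S}  "aa"
  [2..3]={A,B,C,S}  "ab"
  [0..2]={A,B,C,S}  "baa"
  [1..3]={A,B,C,S}  "aab"
  [0..3]={A,B,C,S}  "baab"

S ∈ T[0,3] ⇒ YES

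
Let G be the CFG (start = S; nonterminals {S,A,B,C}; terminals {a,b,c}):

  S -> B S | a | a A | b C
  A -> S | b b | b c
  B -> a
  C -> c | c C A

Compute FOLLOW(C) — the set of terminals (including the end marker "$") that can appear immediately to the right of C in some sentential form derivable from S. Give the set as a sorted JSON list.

Compute FIRST by fixpoint:
pass 1:
  A via A→b b: +{b}
  B via B→a: +{a}
  C via C→c: +{c}
  S via S→B S: +{a}
  S via S→b C: +{b}
  S: {a,b}  A: {b}  B: {a}  C: {c}
pass 2:
  A via A→S: +{a}
  S: {a,b}  A: {a,b}  B: {a}  C: {c}
pass 3: done
  S: {a,b}  A: {a,b}  B: {a}  C: {c}

FOLLOW sets:
FOLLOW(S) := {$}
round 1:
  C→c C A: FOLLOW(C) ⊇ FIRST(A) = {a,b}; new: +{a,b}
  C→c C A: FOLLOW(A) ⊇ FOLLOW(C) ⊇ {a,b}; new: +{a,b}
  S→B S: FOLLOW(B) ⊇ FIRST(S) = {a,b}; new: +{a,b}
  S→a A: FOLLOW(A) ⊇ FOLLOW(S) ⊇ {$}; new: +{$}
  S→b C: FOLLOW(C) ⊇ FOLLOW(S) ⊇ {$}; new: +{$}
  FOLLOW[S]={$}  FOLLOW[A]={$,a,b}  FOLLOW[B]={a,b}  FOLLOW[C]={$,a,b}
round 2:
  A→S: FOLLOW(S) ⊇ FOLLOW(A) ⊇ {$,a,b}; new: +{a,b}
  FOLLOW[S]={$,a,b}  FOLLOW[A]={$,a,b}  FOLLOW[B]={a,b}  FOLLOW[C]={$,a,b}
round 3: done
  FOLLOW[S]={$,a,b}  FOLLOW[A]={$,a,b}  FOLLOW[B]={a,b}  FOLLOW[C]={$,a,b}

FOLLOW(C) = ["$", "a", "b"]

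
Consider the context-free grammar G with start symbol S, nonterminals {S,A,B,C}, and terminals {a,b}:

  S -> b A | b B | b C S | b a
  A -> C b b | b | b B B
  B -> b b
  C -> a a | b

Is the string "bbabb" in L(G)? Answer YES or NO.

CNF form of G:
  S -> T0 A | T0 B | T0 T1 | T0 X4
  A -> C X2 | T0 X3 | b
  B -> T0 T0
  C -> T1 T1 | b
  T0 -> b
  T1 -> a
  X2 -> T0 T0
  X3 -> B B
  X4 -> C S

Fill CYK table bottom-up:
  T[0,0] 'b' = {A,C,T0}  orig:{A,C}
  T[1,1] 'b' = {A,C,T0}  orig:{A,C}
  T[2,2] 'a' = {T1}  orig:{}
  T[3,3] 'b' = {A,C,T0}  orig:{A,C}
  T[4,4] 'b' = {A,C,T0}  orig:{A,C}
  T[0,1] 'bb' = {B,S,X2}  orig:{B,S}
  T[1,2] 'ba' = {S}
  T[2,3] 'ab' = ∅
  T[3,4] 'bb' = {B,S,X2}  orig:{B,S}
  T[0,2] 'bba' = {X4}  orig:{}
  T[1,3] 'bab' = ∅
  T[2,4] 'abb' = ∅
  T[0,3] 'bbab' = ∅
  T[1,4] 'babb' = ∅
  T[0,4] 'bbabb' = ∅

S ∉ T[0,4] ⇒ NO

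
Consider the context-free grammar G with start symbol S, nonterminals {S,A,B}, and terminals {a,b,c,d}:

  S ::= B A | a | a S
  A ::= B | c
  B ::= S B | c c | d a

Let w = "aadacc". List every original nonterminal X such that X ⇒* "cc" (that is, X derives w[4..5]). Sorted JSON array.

CNF form of G:
  S -> B A | T2 S | a
  A -> S B | T0 T0 | T1 T2 | c
  B -> S B | T0 T0 | T1 T2
  T0 -> c
  T1 -> d
  T2 -> a

Fill CYK table bottom-up, restricted to cells inside w[4..5]:
  cell(4,4) c: {A,T0}  orig:{A}
  cell(5,5) c: {A,T0}  orig:{A}
  cell(4,5) cc: {A,B}

Original NTs in T[4,5] deriving "cc": ["A", "B"]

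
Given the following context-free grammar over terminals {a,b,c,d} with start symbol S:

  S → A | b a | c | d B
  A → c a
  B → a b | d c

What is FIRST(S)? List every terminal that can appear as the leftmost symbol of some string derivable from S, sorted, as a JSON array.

FIRST iteration:
round 1:
  A via A→c a: +{c}
  B via B→a b: +{a}
  B via B→d c: +{d}
  S via S→A: +{c}
  S via S→b a: +{b}
  S via S→d B: +{d}
  FIRST[S]={b,c,d}  FIRST[A]={c}  FIRST[B]={a,d}
round 2: — fixpoint
  FIRST[S]={b,c,d}  FIRST[A]={c}  FIRST[B]={a,d}

FIRST(S) = ["b", "c", "d"]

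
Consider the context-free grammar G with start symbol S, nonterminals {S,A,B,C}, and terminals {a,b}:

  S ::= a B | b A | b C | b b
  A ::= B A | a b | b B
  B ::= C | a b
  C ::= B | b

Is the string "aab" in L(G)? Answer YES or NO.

CNF form of G:
  S -> T0 B | T1 A | T1 C | T1 T1
  A -> B A | T0 T1 | T1 B
  B -> T0 T1 | b
  C -> T0 T1 | b
  T0 -> a
  T1 -> b

CYK table (by increasing span):
  cell(0,0) a: {T0}  orig:{}
  cell(1,1) a: {T0}  orig:{}
  cell(2,2) b: {B,C,T1}  orig:{B,C}
  cell(0,1) aa: ∅
  cell(1,2) ab: {A,B,C,S}
  cell(0,2) aab: {S}

S ∈ T[0,2] ⇒ YES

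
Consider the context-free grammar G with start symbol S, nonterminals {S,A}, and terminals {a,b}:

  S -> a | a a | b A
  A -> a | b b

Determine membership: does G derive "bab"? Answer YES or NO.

Convert to CNF:
  S -> T0 A | T1 T1 | a
  A -> T0 T0 | a
  T0 -> b
  T1 -> a

CYK table (by increasing span):
  [0..0]={T0}  "b"  orig:{}
  [1..1]={A,S,T1}  "a"  orig:{A,S}
  [2..2]={T0}  "b"  orig:{}
  [0..1]={S}  "ba"
  [1..2]=∅  "ab"
  [0..2]=∅  "bab"

S ∉ T[0,2] ⇒ NO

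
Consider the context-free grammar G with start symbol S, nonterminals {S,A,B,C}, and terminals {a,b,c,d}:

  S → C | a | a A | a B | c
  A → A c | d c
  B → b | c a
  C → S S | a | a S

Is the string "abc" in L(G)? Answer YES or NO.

CNF form of G:
  S -> S S | T2 A | T2 B | T2 S | a | c
  A -> A T0 | T1 T0
  B -> T0 T2 | b
  C -> S S | T2 S | a
  T0 -> c
  T1 -> d
  T2 -> a

CYK fill:
  cell(0,0) a: {C,S,T2}  orig:{C,S}
  cell(1,1) b: {B}
  cell(2,2) c: {S,T0}  orig:{S}
  cell(0,1) ab: {S}
  cell(1,2) bc: ∅
  cell(0,2) abc: {C,S}

S ∈ T[0,2] ⇒ YES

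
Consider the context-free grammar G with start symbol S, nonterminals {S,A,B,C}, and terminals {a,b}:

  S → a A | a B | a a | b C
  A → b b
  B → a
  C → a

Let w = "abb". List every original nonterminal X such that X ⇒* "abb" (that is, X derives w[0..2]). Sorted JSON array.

CNF form of G:
  S -> T0 C | T1 A | T1 B | T1 T1
  A -> T0 T0
  B -> a
  C -> a
  T0 -> b
  T1 -> a

Fill CYK table bottom-up — only the sub-triangle for w[0..2]:
  cell(0,0) a: {B,C,T1}  orig:{B,C}
  cell(1,1) b: {T0}  orig:{}
  cell(2,2) b: {T0}  orig:{}
  cell(0,1) ab: ∅
  cell(1,2) bb: {A}
  cell(0,2) abb: {S}

Original NTs in T[0,2] deriving "abb": ["S"]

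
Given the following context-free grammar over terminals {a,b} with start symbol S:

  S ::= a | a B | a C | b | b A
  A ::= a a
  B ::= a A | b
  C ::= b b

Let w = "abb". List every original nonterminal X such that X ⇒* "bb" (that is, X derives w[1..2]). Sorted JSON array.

CNF form of G:
  S -> T0 B | T0 C | T1 A | a | b
  A -> T0 T0
  B -> T0 A | b
  C -> T1 T1
  T0 -> a
  T1 -> b

CYK table (by increasing span) — only the sub-triangle for w[1..2]:
  T[1,1] 'b' = {B,S,T1}  orig:{B,S}
  T[2,2] 'b' = {B,S,T1}  orig:{B,S}
  T[1,2] 'bb' = {C}

Original NTs in T[1,2] deriving "bb": ["C"]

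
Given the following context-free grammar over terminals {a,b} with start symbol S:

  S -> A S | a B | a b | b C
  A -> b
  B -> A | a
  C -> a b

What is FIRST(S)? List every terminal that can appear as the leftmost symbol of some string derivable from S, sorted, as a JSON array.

FIRST iteration:
pass 1:
  A via A→b: +{b}
  B via B→A: +{b}
  B via B→a: +{a}
  C via C→a b: +{a}
  S via S→A S: +{b}
  S via S→a B: +{a}
  FIRST(S)={a,b}  FIRST(A)={b}  FIRST(B)={a,b}  FIRST(C)={a}
pass 2: (stable)
  FIRST(S)={a,b}  FIRST(A)={b}  FIRST(B)={a,b}  FIRST(C)={a}

FIRST(S) = ["a", "b"]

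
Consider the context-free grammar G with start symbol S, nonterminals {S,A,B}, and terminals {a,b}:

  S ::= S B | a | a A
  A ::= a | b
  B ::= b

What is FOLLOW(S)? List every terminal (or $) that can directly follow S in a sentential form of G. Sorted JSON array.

Compute FIRST by fixpoint:
round 1:
  A via A→a: +{a}
  A via A→b: +{b}
  B via B→b: +{b}
  S via S→a: +{a}
  FIRST[S]={a}  FIRST[A]={a,b}  FIRST[B]={b}
round 2: (stable)
  FIRST[S]={a}  FIRST[A]={a,b}  FIRST[B]={b}

FOLLOW iteration:
seed FOLLOW(S) with $
round 1:
  S→S B: FOLLOW(S) ⊇ FIRST(B) = {b}; new: +{b}
  S→S B: FOLLOW(B) ⊇ FOLLOW(S) ⊇ {$,b}; new: +{$,b}
  S→a A: FOLLOW(A) ⊇ FOLLOW(S) ⊇ {$,b}; new: +{$,b}
  FOLLOW(S)={$,b}  FOLLOW(A)={$,b}  FOLLOW(B)={$,b}
round 2: (no change)
  FOLLOW(S)={$,b}  FOLLOW(A)={$,b}  FOLLOW(B)={$,b}

FOLLOW(S) = ["$", "b"]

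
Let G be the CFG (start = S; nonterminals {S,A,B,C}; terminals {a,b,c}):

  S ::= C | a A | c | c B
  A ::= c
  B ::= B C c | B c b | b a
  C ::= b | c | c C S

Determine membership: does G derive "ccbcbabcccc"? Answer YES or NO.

CNF form of G:
  S -> T0 B | T0 X6 | T2 A | b | c
  A -> c
  B -> B X3 | B X4 | T1 T2
  C -> T0 X5 | b | c
  T0 -> c
  T1 -> b
  T2 -> a
  X3 -> C T0
  X4 -> T0 T1
  X5 -> C S
  X6 -> C S

CYK fill:
  [0..0]={A,C,S,T0}  "c"  orig:{A,C,S}
  [1..1]={A,C,S,T0}  "c"  orig:{A,C,S}
  [2..2]={C,S,T1}  "b"  orig:{C,S}
  [3..3]={A,C,S,T0}  "c"  orig:{A,C,S}
  [4..4]={C,S,T1}  "b"  orig:{C,S}
  [5..5]={T2}  "a"  orig:{}
  [6..6]={C,S,T1}  "b"  orig:{C,S}
  [7..7]={A,C,S,T0}  "c"  orig:{A,C,S}
  [8..8]={A,C,S,T0}  "c"  orig:{A,C,S}
  [9..9]={A,C,S,T0}  "c"  orig:{A,C,S}
  [10..10]={A,C,S,T0}  "c"  orig:{A,C,S}
  [0..1]={X3,X5,X6}  "cc"  orig:{}
  [1..2]={X4,X5,X6}  "cb"  orig:{}
  [2..3]={X3,X5,X6}  "bc"  orig:{}
  [3..4]={X4,X5,X6}  "cb"  orig:{}
  [4..5]={B}  "ba"
  [5..6]=∅  "ab"
  [6..7]={X3,X5,X6}  "bc"  orig:{}
  [7..8]={X3,X5,X6}  "cc"  orig:{}
  [8..9]={X3,X5,X6}  "cc"  orig:{}
  [9..10]={X3,X5,X6}  "cc"  orig:{}
  [0..2]={C,S}  "ccb"
  [1..3]={C,S}  "cbc"
  [2..4]=∅  "bcb"
  [3..5]={S}  "cba"
  [4..6]=∅  "bab"
  [5..7]=∅  "abc"
  [6..8]=∅  "bcc"
  [7..9]={C,S}  "ccc"
  [8..10]={C,S}  "ccc"
  [0..3]={X3,X5,X6}  "ccbc"  orig:{}
  [1..4]={X5,X6}  "cbcb"  orig:{}
  [2..5]={X5,X6}  "bcba"  orig:{}
  [3..6]=∅  "cbab"
  [4..7]={B}  "babc"
  [5..8]=∅  "abcc"
  [6..9]={X5,X6}  "bccc"  orig:{}
  [7..10]={X3,X5,X6}  "cccc"  orig:{}
  [0..4]={C,S}  "ccbcb"
  [1..5]={C,S}  "cbcba"
  [2..6]=∅  "bcbab"
  [3..7]={S}  "cbabc"
  [4..8]=∅  "babcc"
  [5..9]=∅  "abccc"
  [6..10]=∅  "bcccc"
  [0..5]={X5,X6}  "ccbcba"  orig:{}
  [1..6]={X5,X6}  "cbcbab"  orig:{}
  [2..7]={X5,X6}  "bcbabc"  orig:{}
  [3..8]=∅  "cbabcc"
  [4..9]={B}  "babccc"
  [5..10]=∅  "abcccc"
  [0..6]={C,S}  "ccbcbab"
  [1..7]={C,S}  "cbcbabc"
  [2..8]=∅  "bcbabcc"
  [3..9]={S}  "cbabccc"
  [4..10]=∅  "babcccc"
  [0..7]={X3,X5,X6}  "ccbcbabc"  orig:{}
  [1..8]={X3,X5,X6}  "cbcbabcc"  orig:{}
  [2..9]={X5,X6}  "bcbabccc"  orig:{}
  [3..10]=∅  "cbabcccc"
  [0..8]={C,S}  "ccbcbabcc"
  [1..9]={C,S}  "cbcbabccc"
  [2..10]=∅  "bcbabcccc"
  [0..9]={X3,X5,X6}  "ccbcbabccc"  orig:{}
  [1..10]={X3,X5,X6}  "cbcbabcccc"  orig:{}
  [0..10]={C,S}  "ccbcbabcccc"

S ∈ T[0,10] ⇒ YES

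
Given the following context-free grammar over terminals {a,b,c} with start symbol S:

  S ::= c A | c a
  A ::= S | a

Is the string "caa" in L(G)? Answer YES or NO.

CNF form of G:
  S -> T0 A | T0 T1
  A -> T0 A | T0 T1 | a
  T0 -> c
  T1 -> a

CYK fill:
  cell(0,0) c: {T0}  orig:{}
  cell(1,1) a: {A,T1}  orig:{A}
  cell(2,2) a: {A,T1}  orig:{A}
  cell(0,1) ca: {A,S}
  cell(1,2) aa: ∅
  cell(0,2) caa: ∅

S ∉ T[0,2] ⇒ NO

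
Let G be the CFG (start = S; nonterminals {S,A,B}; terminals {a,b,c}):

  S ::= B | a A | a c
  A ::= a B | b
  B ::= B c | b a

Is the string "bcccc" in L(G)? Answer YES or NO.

CNF form of G:
  S -> B T1 | T0 A | T0 T1 | T2 T0
  A -> T0 B | b
  B -> B T1 | T2 T0
  T0 -> a
  T1 -> c
  T2 -> b

Fill CYK table bottom-up:
  cell(0,0) b: {A,T2}  orig:{A}
  cell(1,1) c: {T1}  orig:{}
  cell(2,2) c: {T1}  orig:{}
  cell(3,3) c: {T1}  orig:{}
  cell(4,4) c: {T1}  orig:{}
  cell(0,1) bc: ∅
  cell(1,2) cc: ∅
  cell(2,3) cc: ∅
  cell(3,4) cc: ∅
  cell(0,2) bcc: ∅
  cell(1,3) ccc: ∅
  cell(2,4) ccc: ∅
  cell(0,3) bccc: ∅
  cell(1,4) cccc: ∅
  cell(0,4) bcccc: ∅

S ∉ T[0,4] ⇒ NO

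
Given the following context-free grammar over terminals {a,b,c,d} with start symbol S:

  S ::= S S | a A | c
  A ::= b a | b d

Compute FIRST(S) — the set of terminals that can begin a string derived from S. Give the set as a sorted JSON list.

Compute FIRST by fixpoint:
iter 1:
  A via A→b a: +{b}
  S via S→a A: +{a}
  S via S→c: +{c}
  FIRST(S)={a,c}  FIRST(A)={b}
iter 2: (no change)
  FIRST(S)={a,c}  FIRST(A)={b}

FIRST(S) = ["a", "c"]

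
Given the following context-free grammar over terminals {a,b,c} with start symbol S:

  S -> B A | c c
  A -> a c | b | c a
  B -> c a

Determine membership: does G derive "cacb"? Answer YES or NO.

Convert to CNF:
  S -> B A | T1 T1
  A -> T0 T1 | T1 T0 | b
  B -> T1 T0
  T0 -> a
  T1 -> c

CYK table (by increasing span):
  [0..0]={T1}  "c"  orig:{}
  [1..1]={T0}  "a"  orig:{}
  [2..2]={T1}  "c"  orig:{}
  [3..3]={A}  "b"
  [0..1]={A,B}  "ca"
  [1..2]={A}  "ac"
  [2..3]=∅  "cb"
  [0..2]=∅  "cac"
  [1..3]=∅  "acb"
  [0..3]=∅  "cacb"

S ∉ T[0,3] ⇒ NO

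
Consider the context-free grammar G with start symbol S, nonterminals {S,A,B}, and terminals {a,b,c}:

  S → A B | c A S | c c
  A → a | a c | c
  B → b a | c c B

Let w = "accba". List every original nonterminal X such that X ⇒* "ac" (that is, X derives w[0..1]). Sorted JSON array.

Convert to CNF:
  S -> A B | T1 T1 | T1 X4
  A -> T0 T1 | a | c
  B -> T1 X3 | T2 T0
  T0 -> a
  T1 -> c
  T2 -> b
  X3 -> T1 B
  X4 -> A S

Fill CYK table bottom-up — only the sub-triangle for w[0..1]:
  [0..0]={A,T0}  "a"  orig:{A}
  [1..1]={A,T1}  "c"  orig:{A}
  [0..1]={A}  "ac"

Original NTs in T[0,1] deriving "ac": ["A"]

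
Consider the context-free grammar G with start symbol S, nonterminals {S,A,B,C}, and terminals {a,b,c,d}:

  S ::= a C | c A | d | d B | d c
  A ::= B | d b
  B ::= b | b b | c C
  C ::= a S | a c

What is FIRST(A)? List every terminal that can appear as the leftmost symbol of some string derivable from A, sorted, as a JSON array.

FIRST sets, iterate to fixpoint:
pass 1:
  A via A→d b: +{d}
  B via B→b: +{b}
  B via B→c C: +{c}
  C via C→a S: +{a}
  S via S→a C: +{a}
  S via S→c A: +{c}
  S via S→d: +{d}
  FIRST[S]={a,c,d}  FIRST[A]={d}  FIRST[B]={b,c}  FIRST[C]={a}
pass 2:
  A via A→B: +{b,c}
  FIRST[S]={a,c,d}  FIRST[A]={b,c,d}  FIRST[B]={b,c}  FIRST[C]={a}
pass 3: (no change)
  FIRST[S]={a,c,d}  FIRST[A]={b,c,d}  FIRST[B]={b,c}  FIRST[C]={a}

FIRST(A) = ["b", "c", "d"]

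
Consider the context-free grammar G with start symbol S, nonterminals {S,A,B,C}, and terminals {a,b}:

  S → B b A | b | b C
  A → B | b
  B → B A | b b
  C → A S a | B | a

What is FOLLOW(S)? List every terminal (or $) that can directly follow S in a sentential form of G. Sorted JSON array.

FIRST sets, iterate to fixpoint:
pass 1:
  A via A→b: +{b}
  B via B→b b: +{b}
  C via C→A S a: +{b}
  C via C→a: +{a}
  S via S→B b A: +{b}
  FIRST(S)={b}  FIRST(A)={b}  FIRST(B)={b}  FIRST(C)={a,b}
pass 2: done
  FIRST(S)={b}  FIRST(A)={b}  FIRST(B)={b}  FIRST(C)={a,b}

Compute FOLLOW by fixpoint:
seed FOLLOW(S) with $
round 1:
  B→B A: FOLLOW(B) ⊇ FIRST(A) = {b}; new: +{b}
  B→B A: FOLLOW(A) ⊇ FOLLOW(B) ⊇ {b}; new: +{b}
  C→A S a: FOLLOW(S) ⊇ FIRST(a) = {a}; new: +{a}
  S→B b A: FOLLOW(A) ⊇ FOLLOW(S) ⊇ {$,a}; new: +{$,a}
  S→b C: FOLLOW(C) ⊇ FOLLOW(S) ⊇ {$,a}; new: +{$,a}
  FOLLOW(S)={$,a}  FOLLOW(A)={$,a,b}  FOLLOW(B)={b}  FOLLOW(C)={$,a}
round 2:
  A→B: FOLLOW(B) ⊇ FOLLOW(A) ⊇ {$,a,b}; new: +{$,a}
  FOLLOW(S)={$,a}  FOLLOW(A)={$,a,b}  FOLLOW(B)={$,a,b}  FOLLOW(C)={$,a}
round 3: (no change)
  FOLLOW(S)={$,a}  FOLLOW(A)={$,a,b}  FOLLOW(B)={$,a,b}  FOLLOW(C)={$,a}

FOLLOW(S) = ["$", "a"]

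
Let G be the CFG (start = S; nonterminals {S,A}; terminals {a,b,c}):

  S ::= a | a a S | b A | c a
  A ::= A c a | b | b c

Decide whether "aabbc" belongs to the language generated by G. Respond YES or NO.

Convert to CNF:
  S -> T0 T1 | T1 X4 | T2 A | a
  A -> A X3 | T2 T0 | b
  T0 -> c
  T1 -> a
  T2 -> b
  X3 -> T0 T1
  X4 -> T1 S

CYK fill:
  T[0,0] 'a' = {S,T1}  orig:{S}
  T[1,1] 'a' = {S,T1}  orig:{S}
  T[2,2] 'b' = {A,T2}  orig:{A}
  T[3,3] 'b' = {A,T2}  orig:{A}
  T[4,4] 'c' = {T0}  orig:{}
  T[0,1] 'aa' = {X4}  orig:{}
  T[1,2] 'ab' = ∅
  T[2,3] 'bb' = {S}
  T[3,4] 'bc' = {A}
  T[0,2] 'aab' = ∅
  T[1,3] 'abb' = {X4}  orig:{}
  T[2,4] 'bbc' = {S}
  T[0,3] 'aabb' = {S}
  T[1,4] 'abbc' = {X4}  orig:{}
  T[0,4] 'aabbc' = {S}

S ∈ T[0,4] ⇒ YES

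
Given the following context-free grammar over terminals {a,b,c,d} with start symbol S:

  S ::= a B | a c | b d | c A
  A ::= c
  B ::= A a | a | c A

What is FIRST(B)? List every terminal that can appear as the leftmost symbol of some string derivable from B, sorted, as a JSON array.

Compute FIRST by fixpoint:
round 1:
  A via A→c: +{c}
  B via B→A a: +{c}
  B via B→a: +{a}
  S via S→a B: +{a}
  S via S→b d: +{b}
  S via S→c A: +{c}
  FIRST(S)={a,b,c}  FIRST(A)={c}  FIRST(B)={a,c}
round 2: (no change)
  FIRST(S)={a,b,c}  FIRST(A)={c}  FIRST(B)={a,c}

FIRST(B) = ["a", "c"]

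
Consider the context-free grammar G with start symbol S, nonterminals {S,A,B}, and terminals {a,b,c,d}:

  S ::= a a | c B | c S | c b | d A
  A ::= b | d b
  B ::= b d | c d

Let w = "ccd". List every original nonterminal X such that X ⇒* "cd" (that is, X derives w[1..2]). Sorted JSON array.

CNF form of G:
  S -> T0 A | T2 B | T2 S | T2 T1 | T3 T3
  A -> T0 T1 | b
  B -> T1 T0 | T2 T0
  T0 -> d
  T1 -> b
  T2 -> c
  T3 -> a

CYK table (by increasing span) (cells [i..j] with 1 ≤ i ≤ j ≤ 2 only):
  [1..1]={T2}  "c"  orig:{}
  [2..2]={T0}  "d"  orig:{}
  [1..2]={B}  "cd"

Original NTs in T[1,2] deriving "cd": ["B"]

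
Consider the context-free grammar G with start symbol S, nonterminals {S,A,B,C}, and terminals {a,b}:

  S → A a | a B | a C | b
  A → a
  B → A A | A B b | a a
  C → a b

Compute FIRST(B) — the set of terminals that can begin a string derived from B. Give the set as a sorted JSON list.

FIRST sets, iterate to fixpoint:
round 1:
  A via A→a: +{a}
  B via B→A A: +{a}
  C via C→a b: +{a}
  S via S→A a: +{a}
  S via S→b: +{b}
  FIRST[S]={a,b}  FIRST[A]={a}  FIRST[B]={a}  FIRST[C]={a}
round 2: (stable)
  FIRST[S]={a,b}  FIRST[A]={a}  FIRST[B]={a}  FIRST[C]={a}

FIRST(B) = ["a"]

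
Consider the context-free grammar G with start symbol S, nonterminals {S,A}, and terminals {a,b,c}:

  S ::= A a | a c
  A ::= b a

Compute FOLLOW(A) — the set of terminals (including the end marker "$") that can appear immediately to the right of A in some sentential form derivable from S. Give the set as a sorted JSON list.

FIRST sets, iterate to fixpoint:
[1]
  A via A→b a: +{b}
  S via S→A a: +{b}
  S via S→a c: +{a}
  S: {a,b}  A: {b}
[2] (no change)
  S: {a,b}  A: {b}

Compute FOLLOW by fixpoint:
FOLLOW(S) := {$}
iter 1:
  S→A a: FOLLOW(A) ⊇ FIRST(a) = {a}; new: +{a}
  FOLLOW[S]={$}  FOLLOW[A]={a}
iter 2: done
  FOLLOW[S]={$}  FOLLOW[A]={a}

FOLLOW(A) = ["a"]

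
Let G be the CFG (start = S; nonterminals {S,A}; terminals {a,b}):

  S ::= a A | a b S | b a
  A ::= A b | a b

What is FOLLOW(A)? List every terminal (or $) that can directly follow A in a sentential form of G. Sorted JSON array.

Compute FIRST by fixpoint:
round 1:
  A via A→a b: +{a}
  S via S→a A: +{a}
  S via S→b a: +{b}
  FIRST[S]={a,b}  FIRST[A]={a}
round 2: (stable)
  FIRST[S]={a,b}  FIRST[A]={a}

Compute FOLLOW by fixpoint:
initialize: $ ∈ FOLLOW(S)
pass 1:
  A→A b: FOLLOW(A) ⊇ FIRST(b) = {b}; new: +{b}
  S→a A: FOLLOW(A) ⊇ FOLLOW(S) ⊇ {$}; new: +{$}
  FOLLOW(S)={$}  FOLLOW(A)={$,b}
pass 2: — fixpoint
  FOLLOW(S)={$}  FOLLOW(A)={$,b}

FOLLOW(A) = ["$", "b"]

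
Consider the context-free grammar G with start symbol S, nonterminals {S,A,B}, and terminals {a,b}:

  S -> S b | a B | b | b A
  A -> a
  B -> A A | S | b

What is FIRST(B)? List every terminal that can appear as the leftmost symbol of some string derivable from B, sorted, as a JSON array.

Compute FIRST by fixpoint:
iter 1:
  A via A→a: +{a}
  B via B→A A: +{a}
  B via B→b: +{b}
  S via S→a B: +{a}
  S via S→b: +{b}
  S: {a,b}  A: {a}  B: {a,b}
iter 2: (stable)
  S: {a,b}  A: {a}  B: {a,b}

FIRST(B) = ["a", "b"]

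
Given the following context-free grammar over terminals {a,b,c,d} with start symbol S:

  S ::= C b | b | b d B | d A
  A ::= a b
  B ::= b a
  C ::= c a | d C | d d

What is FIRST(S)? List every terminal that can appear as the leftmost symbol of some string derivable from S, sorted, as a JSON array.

FIRST iteration:
pass 1:
  A via A→a b: +{a}
  B via B→b a: +{b}
  C via C→c a: +{c}
  C via C→d C: +{d}
  S via S→C b: +{c,d}
  S via S→b: +{b}
  S: {b,c,d}  A: {a}  B: {b}  C: {c,d}
pass 2: (no change)
  S: {b,c,d}  A: {a}  B: {b}  C: {c,d}

FIRST(S) = ["b", "c", "d"]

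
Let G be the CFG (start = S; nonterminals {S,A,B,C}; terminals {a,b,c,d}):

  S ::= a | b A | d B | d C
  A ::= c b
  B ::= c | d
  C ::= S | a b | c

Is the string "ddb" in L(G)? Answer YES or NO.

Convert to CNF:
  S -> T1 A | T3 B | T3 C | a
  A -> T0 T1
  B -> c | d
  C -> T1 A | T2 T1 | T3 B | T3 C | a | c
  T0 -> c
  T1 -> b
  T2 -> a
  T3 -> d

CYK table (by increasing span):
  cell(0,0) d: {B,T3}  orig:{B}
  cell(1,1) d: {B,T3}  orig:{B}
  cell(2,2) b: {T1}  orig:{}
  cell(0,1) dd: {C,S}
  cell(1,2) db: ∅
  cell(0,2) ddb: ∅

S ∉ T[0,2] ⇒ NO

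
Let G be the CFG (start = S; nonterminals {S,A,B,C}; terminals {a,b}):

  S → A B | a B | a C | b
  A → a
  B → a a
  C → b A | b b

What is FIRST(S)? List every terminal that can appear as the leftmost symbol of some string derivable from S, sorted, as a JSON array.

Compute FIRST by fixpoint:
iter 1:
  A via A→a: +{a}
  B via B→a a: +{a}
  C via C→b A: +{b}
  S via S→A B: +{a}
  S via S→b: +{b}
  S: {a,b}  A: {a}  B: {a}  C: {b}
iter 2: — fixpoint
  S: {a,b}  A: {a}  B: {a}  C: {b}

FIRST(S) = ["a", "b"]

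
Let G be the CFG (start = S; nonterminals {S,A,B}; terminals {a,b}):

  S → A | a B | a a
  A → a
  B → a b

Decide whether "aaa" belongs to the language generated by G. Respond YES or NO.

Convert to CNF:
  S -> T0 B | T0 T0 | a
  A -> a
  B -> T0 T1
  T0 -> a
  T1 -> b

Fill CYK table bottom-up:
  T[0,0] 'a' = {A,S,T0}  orig:{A,S}
  T[1,1] 'a' = {A,S,T0}  orig:{A,S}
  T[2,2] 'a' = {A,S,T0}  orig:{A,S}
  T[0,1] 'aa' = {S}
  T[1,2] 'aa' = {S}
  T[0,2] 'aaa' = ∅

S ∉ T[0,2] ⇒ NO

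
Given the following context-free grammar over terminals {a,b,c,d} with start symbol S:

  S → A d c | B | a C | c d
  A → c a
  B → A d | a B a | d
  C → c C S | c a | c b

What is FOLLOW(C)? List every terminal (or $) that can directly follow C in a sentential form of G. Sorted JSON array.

FIRST sets, iterate to fixpoint:
pass 1:
  A via A→c a: +{c}
  B via B→A d: +{c}
  B via B→a B a: +{a}
  B via B→d: +{d}
  C via C→c C S: +{c}
  S via S→A d c: +{c}
  S via S→B: +{a,d}
  FIRST(S)={a,c,d}  FIRST(A)={c}  FIRST(B)={a,c,d}  FIRST(C)={c}
pass 2: (stable)
  FIRST(S)={a,c,d}  FIRST(A)={c}  FIRST(B)={a,c,d}  FIRST(C)={c}

FOLLOW sets:
seed FOLLOW(S) with $
[1]
  B→A d: FOLLOW(A) ⊇ FIRST(d) = {d}; new: +{d}
  B→a B a: FOLLOW(B) ⊇ FIRST(a) = {a}; new: +{a}
  C→c C S: FOLLOW(C) ⊇ FIRST(S) = {a,c,d}; new: +{a,c,d}
  C→c C S: FOLLOW(S) ⊇ FOLLOW(C) ⊇ {a,c,d}; new: +{a,c,d}
  S→B: FOLLOW(B) ⊇ FOLLOW(S) ⊇ {$,a,c,d}; new: +{$,c,d}
  S→a C: FOLLOW(C) ⊇ FOLLOW(S) ⊇ {$,a,c,d}; new: +{$}
  FOLLOW[S]={$,a,c,d}  FOLLOW[A]={d}  FOLLOW[B]={$,a,c,d}  FOLLOW[C]={$,a,c,d}
[2] done
  FOLLOW[S]={$,a,c,d}  FOLLOW[A]={d}  FOLLOW[B]={$,a,c,d}  FOLLOW[C]={$,a,c,d}

FOLLOW(C) = ["$", "a", "c", "d"]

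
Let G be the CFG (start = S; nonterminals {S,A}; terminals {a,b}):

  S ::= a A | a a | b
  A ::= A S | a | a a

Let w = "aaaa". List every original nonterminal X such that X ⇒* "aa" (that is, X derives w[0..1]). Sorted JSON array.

Convert to CNF:
  S -> T0 A | T0 T0 | b
  A -> A S | T0 T0 | a
  T0 -> a

Fill CYK table bottom-up (cells [i..j] with 0 ≤ i ≤ j ≤ 1 only):
  T[0,0] 'a' = {A,T0}  orig:{A}
  T[1,1] 'a' = {A,T0}  orig:{A}
  T[0,1] 'aa' = {A,S}

Original NTs in T[0,1] deriving "aa": ["A", "S"]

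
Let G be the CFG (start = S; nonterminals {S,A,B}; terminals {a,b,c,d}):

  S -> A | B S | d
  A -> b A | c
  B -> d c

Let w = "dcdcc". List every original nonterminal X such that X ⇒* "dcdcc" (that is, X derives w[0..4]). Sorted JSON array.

Convert to CNF:
  S -> B S | T0 A | c | d
  A -> T0 A | c
  B -> T1 T2
  T0 -> b
  T1 -> d
  T2 -> c

CYK table (by increasing span) — only the sub-triangle for w[0..4]:
  cell(0,0) d: {S,T1}  orig:{S}
  cell(1,1) c: {A,S,T2}  orig:{A,S}
  cell(2,2) d: {S,T1}  orig:{S}
  cell(3,3) c: {A,S,T2}  orig:{A,S}
  cell(4,4) c: {A,S,T2}  orig:{A,S}
  cell(0,1) dc: {B}
  cell(1,2) cd: ∅
  cell(2,3) dc: {B}
  cell(3,4) cc: ∅
  cell(0,2) dcd: {S}
  cell(1,3) cdc: ∅
  cell(2,4) dcc: {S}
  cell(0,3) dcdc: ∅
  cell(1,4) cdcc: ∅
  cell(0,4) dcdcc: {S}

Original NTs in T[0,4] deriving "dcdcc": ["S"]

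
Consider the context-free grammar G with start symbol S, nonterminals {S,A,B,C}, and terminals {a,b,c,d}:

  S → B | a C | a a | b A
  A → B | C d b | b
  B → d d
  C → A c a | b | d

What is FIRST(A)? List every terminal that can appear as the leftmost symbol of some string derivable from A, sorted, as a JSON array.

Compute FIRST by fixpoint:
pass 1:
  A via A→b: +{b}
  B via B→d d: +{d}
  C via C→A c a: +{b}
  C via C→d: +{d}
  S via S→B: +{d}
  S via S→a C: +{a}
  S via S→b A: +{b}
  FIRST(S)={a,b,d}  FIRST(A)={b}  FIRST(B)={d}  FIRST(C)={b,d}
pass 2:
  A via A→B: +{d}
  FIRST(S)={a,b,d}  FIRST(A)={b,d}  FIRST(B)={d}  FIRST(C)={b,d}
pass 3: done
  FIRST(S)={a,b,d}  FIRST(A)={b,d}  FIRST(B)={d}  FIRST(C)={b,d}

FIRST(A) = ["b", "d"]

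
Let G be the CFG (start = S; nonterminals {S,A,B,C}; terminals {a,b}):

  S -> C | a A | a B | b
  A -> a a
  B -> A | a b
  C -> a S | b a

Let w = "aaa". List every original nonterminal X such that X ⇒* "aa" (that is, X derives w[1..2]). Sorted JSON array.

Convert to CNF:
  S -> T0 A | T0 B | T0 S | T1 T0 | b
  A -> T0 T0
  B -> T0 T0 | T0 T1
  C -> T0 S | T1 T0
  T0 -> a
  T1 -> b

CYK table (by increasing span) (cells [i..j] with 1 ≤ i ≤ j ≤ 2 only):
  T[1,1] 'a' = {T0}  orig:{}
  T[2,2] 'a' = {T0}  orig:{}
  T[1,2] 'aa' = {A,B}

Original NTs in T[1,2] deriving "aa": ["A", "B"]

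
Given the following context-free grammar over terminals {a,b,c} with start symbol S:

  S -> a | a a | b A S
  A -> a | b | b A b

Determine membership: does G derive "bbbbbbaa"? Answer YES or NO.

CNF form of G:
  S -> T0 X3 | T1 T1 | a
  A -> T0 X2 | a | b
  T0 -> b
  T1 -> a
  X2 -> A T0
  X3 -> A S

CYK table (by increasing span):
  [0..0]={A,T0}  "b"  orig:{A}
  [1..1]={A,T0}  "b"  orig:{A}
  [2..2]={A,T0}  "b"  orig:{A}
  [3..3]={A,T0}  "b"  orig:{A}
  [4..4]={A,T0}  "b"  orig:{A}
  [5..5]={A,T0}  "b"  orig:{A}
  [6..6]={A,S,T1}  "a"  orig:{A,S}
  [7..7]={A,S,T1}  "a"  orig:{A,S}
  [0..1]={X2}  "bb"  orig:{}
  [1..2]={X2}  "bb"  orig:{}
  [2..3]={X2}  "bb"  orig:{}
  [3..4]={X2}  "bb"  orig:{}
  [4..5]={X2}  "bb"  orig:{}
  [5..6]={X3}  "ba"  orig:{}
  [6..7]={S,X3}  "aa"  orig:{S}
  [0..2]={A}  "bbb"
  [1..3]={A}  "bbb"
  [2..4]={A}  "bbb"
  [3..5]={A}  "bbb"
  [4..6]={S}  "bba"
  [5..7]={S,X3}  "baa"  orig:{S}
  [0..3]={X2}  "bbbb"  orig:{}
  [1..4]={X2}  "bbbb"  orig:{}
  [2..5]={X2}  "bbbb"  orig:{}
  [3..6]={X3}  "bbba"  orig:{}
  [4..7]={S,X3}  "bbaa"  orig:{S}
  [0..4]={A}  "bbbbb"
  [1..5]={A}  "bbbbb"
  [2..6]={S}  "bbbba"
  [3..7]={S,X3}  "bbbaa"  orig:{S}
  [0..5]={X2}  "bbbbbb"  orig:{}
  [1..6]={X3}  "bbbbba"  orig:{}
  [2..7]={S,X3}  "bbbbaa"  orig:{S}
  [0..6]={S}  "bbbbbba"
  [1..7]={S,X3}  "bbbbbaa"  orig:{S}
  [0..7]={S,X3}  "bbbbbbaa"  orig:{S}

S ∈ T[0,7] ⇒ YES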